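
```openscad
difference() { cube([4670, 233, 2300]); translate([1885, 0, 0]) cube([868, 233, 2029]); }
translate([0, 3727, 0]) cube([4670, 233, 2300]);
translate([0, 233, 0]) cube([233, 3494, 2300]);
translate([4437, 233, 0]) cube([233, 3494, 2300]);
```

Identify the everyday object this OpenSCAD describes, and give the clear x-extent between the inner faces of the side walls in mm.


A single room. The interior width is 4204 mm.

Four walls enclosing a rectangle with a door in the front wall — a room. Outside width 4670 minus two 233 mm walls gives 4204 mm.


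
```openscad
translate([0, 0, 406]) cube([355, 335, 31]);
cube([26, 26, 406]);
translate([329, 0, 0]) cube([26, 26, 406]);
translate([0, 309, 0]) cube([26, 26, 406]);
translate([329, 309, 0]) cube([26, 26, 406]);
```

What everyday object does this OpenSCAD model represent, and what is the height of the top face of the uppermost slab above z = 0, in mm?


A stool. The seat height is 437 mm.

A 355×335×31 slab at z = 406 on four corner posts — a stool. The seat top is 406 + 31 = 437 mm.


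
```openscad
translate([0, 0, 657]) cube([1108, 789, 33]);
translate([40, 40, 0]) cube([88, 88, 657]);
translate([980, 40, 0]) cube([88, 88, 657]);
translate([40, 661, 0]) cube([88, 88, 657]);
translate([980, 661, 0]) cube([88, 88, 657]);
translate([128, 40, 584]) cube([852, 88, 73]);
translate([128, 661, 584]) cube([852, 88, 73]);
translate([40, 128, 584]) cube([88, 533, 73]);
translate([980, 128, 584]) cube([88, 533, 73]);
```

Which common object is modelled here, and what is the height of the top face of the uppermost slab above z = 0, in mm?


A table. The table height is 690 mm.

A 1108×789×33 slab sits at z = 657 on four 88 mm square posts — a table. The top surface is at 657 + 33 = 690 mm.


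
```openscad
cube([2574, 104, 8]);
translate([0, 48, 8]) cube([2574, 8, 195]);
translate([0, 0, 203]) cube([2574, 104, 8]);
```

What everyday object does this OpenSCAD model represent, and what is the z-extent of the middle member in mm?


An I-beam. The web height is 195 mm.

Two wide flanges with a thin centred web — an I-beam. Overall 211 mm minus two 8 mm flanges gives a web of 211 − 2·8 = 195 mm.


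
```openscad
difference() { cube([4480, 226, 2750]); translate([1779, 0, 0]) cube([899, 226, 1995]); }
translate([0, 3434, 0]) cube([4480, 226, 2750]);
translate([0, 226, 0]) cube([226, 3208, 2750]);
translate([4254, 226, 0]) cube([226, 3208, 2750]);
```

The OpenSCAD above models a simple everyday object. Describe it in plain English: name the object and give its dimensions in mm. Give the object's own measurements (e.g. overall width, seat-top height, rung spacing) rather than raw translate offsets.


A single room: four walls, each 2750 mm tall and 226 mm thick, enclosing an outside footprint 4480×3660 mm (x × y), no floor or roof. The front and back walls (−y and +y sides) run the full x-width; the side walls fit between their inner faces. A door opening 899 mm wide and 1995 mm tall is cut through the front wall from the floor up, its −x edge 1779 mm from the wall's −x end.


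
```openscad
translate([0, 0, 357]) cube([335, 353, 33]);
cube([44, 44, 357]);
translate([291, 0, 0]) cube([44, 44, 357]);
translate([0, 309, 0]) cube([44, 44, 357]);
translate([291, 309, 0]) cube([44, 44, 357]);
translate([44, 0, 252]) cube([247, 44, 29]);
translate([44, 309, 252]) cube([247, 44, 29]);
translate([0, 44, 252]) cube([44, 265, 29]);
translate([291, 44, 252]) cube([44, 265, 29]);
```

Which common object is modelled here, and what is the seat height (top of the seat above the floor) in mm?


A stool. The seat height is 390 mm.

A 335×353×33 slab at z = 357 on four corner posts — a stool. The seat top is 357 + 33 = 390 mm.


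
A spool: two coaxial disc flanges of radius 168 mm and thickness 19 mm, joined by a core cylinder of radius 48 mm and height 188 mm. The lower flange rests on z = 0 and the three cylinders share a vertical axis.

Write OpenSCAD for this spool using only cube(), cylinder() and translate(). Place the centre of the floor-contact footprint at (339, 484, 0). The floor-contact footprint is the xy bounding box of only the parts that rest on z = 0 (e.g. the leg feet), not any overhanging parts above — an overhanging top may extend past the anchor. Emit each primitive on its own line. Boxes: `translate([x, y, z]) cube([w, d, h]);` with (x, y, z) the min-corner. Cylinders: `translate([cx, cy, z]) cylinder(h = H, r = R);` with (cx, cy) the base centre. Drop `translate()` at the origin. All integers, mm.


translate([339, 484, 0]) cylinder(h = 19, r = 168);
translate([339, 484, 19]) cylinder(h = 188, r = 48);
translate([339, 484, 207]) cylinder(h = 19, r = 168);


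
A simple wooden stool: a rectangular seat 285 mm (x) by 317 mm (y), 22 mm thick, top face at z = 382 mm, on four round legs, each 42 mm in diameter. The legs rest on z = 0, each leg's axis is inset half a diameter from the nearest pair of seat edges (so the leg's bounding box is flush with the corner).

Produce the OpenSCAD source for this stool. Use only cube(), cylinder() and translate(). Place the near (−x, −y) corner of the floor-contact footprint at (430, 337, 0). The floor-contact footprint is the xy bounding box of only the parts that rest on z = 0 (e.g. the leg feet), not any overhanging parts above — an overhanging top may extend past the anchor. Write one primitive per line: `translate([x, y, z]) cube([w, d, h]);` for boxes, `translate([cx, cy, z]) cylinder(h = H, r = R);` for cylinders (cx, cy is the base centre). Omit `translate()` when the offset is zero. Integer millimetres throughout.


translate([430, 337, 360]) cube([285, 317, 22]);
translate([451, 358, 0]) cylinder(h = 360, r = 21);
translate([694, 358, 0]) cylinder(h = 360, r = 21);
translate([451, 633, 0]) cylinder(h = 360, r = 21);
translate([694, 633, 0]) cylinder(h = 360, r = 21);


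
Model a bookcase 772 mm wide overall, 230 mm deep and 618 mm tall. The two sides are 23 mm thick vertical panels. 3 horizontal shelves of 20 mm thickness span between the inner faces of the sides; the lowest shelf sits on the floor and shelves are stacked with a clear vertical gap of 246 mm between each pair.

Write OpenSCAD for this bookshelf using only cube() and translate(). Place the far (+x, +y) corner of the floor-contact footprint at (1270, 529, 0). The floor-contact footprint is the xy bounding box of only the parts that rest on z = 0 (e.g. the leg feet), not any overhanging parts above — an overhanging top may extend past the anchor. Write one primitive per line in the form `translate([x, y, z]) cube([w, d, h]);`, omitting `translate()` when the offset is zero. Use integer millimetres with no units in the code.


translate([498, 299, 0]) cube([23, 230, 618]);
translate([1247, 299, 0]) cube([23, 230, 618]);
translate([521, 299, 0]) cube([726, 230, 20]);
translate([521, 299, 266]) cube([726, 230, 20]);
translate([521, 299, 532]) cube([726, 230, 20]);


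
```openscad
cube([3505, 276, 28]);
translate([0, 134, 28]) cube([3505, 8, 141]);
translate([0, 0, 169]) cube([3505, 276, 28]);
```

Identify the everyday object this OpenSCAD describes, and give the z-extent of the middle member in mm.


An I-beam. The web height is 141 mm.

Two wide flanges with a thin centred web — an I-beam. Overall 197 mm minus two 28 mm flanges gives a web of 197 − 2·28 = 141 mm.


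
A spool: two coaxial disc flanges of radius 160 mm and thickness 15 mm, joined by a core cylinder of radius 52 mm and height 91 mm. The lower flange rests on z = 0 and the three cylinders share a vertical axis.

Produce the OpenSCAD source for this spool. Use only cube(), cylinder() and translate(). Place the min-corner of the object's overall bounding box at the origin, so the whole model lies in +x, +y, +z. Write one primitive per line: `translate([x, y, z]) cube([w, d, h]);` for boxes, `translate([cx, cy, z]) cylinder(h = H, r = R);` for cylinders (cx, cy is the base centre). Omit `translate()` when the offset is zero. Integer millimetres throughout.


translate([160, 160, 0]) cylinder(h = 15, r = 160);
translate([160, 160, 15]) cylinder(h = 91, r = 52);
translate([160, 160, 106]) cylinder(h = 15, r = 160);


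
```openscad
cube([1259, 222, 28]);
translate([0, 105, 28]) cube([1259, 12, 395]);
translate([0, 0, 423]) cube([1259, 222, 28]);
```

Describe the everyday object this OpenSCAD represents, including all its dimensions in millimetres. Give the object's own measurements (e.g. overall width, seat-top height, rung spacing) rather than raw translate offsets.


An I-beam lying along x, 1259 mm long. Overall section height 451 mm. Two flanges 222 mm wide (y) and 28 mm thick, one on the floor and one at the top; a web 12 mm thick runs between them, centred on the flange width.


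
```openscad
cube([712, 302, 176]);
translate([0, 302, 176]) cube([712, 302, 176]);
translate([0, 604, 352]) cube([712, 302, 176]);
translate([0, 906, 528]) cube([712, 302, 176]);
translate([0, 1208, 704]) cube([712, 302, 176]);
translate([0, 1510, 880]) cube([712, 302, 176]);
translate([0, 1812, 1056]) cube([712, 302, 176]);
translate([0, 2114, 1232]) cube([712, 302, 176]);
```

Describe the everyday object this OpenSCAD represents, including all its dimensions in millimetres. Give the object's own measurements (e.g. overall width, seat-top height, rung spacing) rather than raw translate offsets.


A straight staircase of 8 solid steps. Each step is 712 mm wide (x), 302 mm deep (y, the going) and 176 mm tall (the rise). The first step rests on the floor; each subsequent step sits one going further in +y and one rise higher in +z, directly behind and above the previous step with no overlap.


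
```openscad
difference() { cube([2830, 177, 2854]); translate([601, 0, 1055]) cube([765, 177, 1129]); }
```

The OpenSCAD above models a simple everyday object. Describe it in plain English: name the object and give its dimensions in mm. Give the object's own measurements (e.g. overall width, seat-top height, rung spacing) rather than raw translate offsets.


A wall 2830 mm long (x), 177 mm thick (y), 2854 mm tall, with a rectangular window opening cut through it. The opening is 765 mm wide and 1129 mm tall; its sill is at z = 1055 mm and its near (−x) edge is 601 mm from the wall's −x end. The opening passes through the full wall thickness.


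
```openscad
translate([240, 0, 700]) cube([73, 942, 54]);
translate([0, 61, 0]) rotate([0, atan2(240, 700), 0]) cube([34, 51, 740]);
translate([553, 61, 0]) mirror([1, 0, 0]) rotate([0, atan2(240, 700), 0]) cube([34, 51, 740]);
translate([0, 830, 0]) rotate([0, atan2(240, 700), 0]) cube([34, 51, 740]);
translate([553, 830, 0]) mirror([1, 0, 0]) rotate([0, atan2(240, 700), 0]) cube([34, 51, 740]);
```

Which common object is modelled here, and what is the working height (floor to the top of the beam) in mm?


A sawhorse. The overall height is 754 mm.

A beam across two mirrored pairs of raked legs — a sawhorse. The beam's underside is at z = 700 (matching the legs' vertical rise in atan2(240, 700)) and the beam is 54 mm tall, so its top is at 700 + 54 = 754 mm. The raked legs top out at the beam's underside, so that is the highest point.


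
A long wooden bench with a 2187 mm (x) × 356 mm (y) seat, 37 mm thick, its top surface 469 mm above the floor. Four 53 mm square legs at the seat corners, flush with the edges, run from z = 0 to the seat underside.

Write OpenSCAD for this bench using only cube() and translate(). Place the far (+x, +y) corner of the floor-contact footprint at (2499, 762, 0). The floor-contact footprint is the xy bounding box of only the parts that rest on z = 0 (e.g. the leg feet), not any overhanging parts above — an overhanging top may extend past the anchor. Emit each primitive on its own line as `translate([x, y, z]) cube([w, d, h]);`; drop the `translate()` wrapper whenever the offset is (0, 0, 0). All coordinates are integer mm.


// leg_h = 469 − 37 = 432
translate([312, 406, 432]) cube([2187, 356, 37]);
translate([312, 406, 0]) cube([53, 53, 432]);
translate([312, 709, 0]) cube([53, 53, 432]);
translate([2446, 406, 0]) cube([53, 53, 432]);
translate([2446, 709, 0]) cube([53, 53, 432]);


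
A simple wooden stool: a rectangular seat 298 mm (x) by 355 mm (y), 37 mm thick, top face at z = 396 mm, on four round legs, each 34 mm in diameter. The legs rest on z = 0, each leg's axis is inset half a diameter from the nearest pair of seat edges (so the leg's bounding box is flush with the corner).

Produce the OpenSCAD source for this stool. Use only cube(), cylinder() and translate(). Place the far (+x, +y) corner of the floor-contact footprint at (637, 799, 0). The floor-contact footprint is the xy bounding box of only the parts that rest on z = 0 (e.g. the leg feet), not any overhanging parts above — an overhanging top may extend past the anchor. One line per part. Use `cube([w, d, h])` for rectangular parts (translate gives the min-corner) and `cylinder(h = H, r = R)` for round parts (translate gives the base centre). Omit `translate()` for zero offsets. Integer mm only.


translate([339, 444, 359]) cube([298, 355, 37]);
translate([356, 461, 0]) cylinder(h = 359, r = 17);
translate([620, 461, 0]) cylinder(h = 359, r = 17);
translate([356, 782, 0]) cylinder(h = 359, r = 17);
translate([620, 782, 0]) cylinder(h = 359, r = 17);


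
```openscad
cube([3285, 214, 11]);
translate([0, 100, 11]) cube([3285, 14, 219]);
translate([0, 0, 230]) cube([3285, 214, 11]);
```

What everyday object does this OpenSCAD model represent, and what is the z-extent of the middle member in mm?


An I-beam. The web height is 219 mm.

Two wide flanges with a thin centred web — an I-beam. Overall 241 mm minus two 11 mm flanges gives a web of 241 − 2·11 = 219 mm.


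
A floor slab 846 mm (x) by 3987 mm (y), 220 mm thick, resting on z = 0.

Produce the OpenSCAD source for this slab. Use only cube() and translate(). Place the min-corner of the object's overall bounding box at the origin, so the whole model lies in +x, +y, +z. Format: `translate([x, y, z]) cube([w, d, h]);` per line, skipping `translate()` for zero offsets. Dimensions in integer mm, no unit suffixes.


cube([846, 3987, 220]);


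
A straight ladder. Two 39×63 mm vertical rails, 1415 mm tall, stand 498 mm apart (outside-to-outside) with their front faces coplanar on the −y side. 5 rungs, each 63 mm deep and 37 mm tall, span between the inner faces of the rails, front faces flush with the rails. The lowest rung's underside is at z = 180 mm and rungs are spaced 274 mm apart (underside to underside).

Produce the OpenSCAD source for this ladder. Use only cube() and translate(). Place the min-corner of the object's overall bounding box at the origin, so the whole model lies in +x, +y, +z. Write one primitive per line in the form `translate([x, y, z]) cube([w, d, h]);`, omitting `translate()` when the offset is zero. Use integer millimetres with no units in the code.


cube([39, 63, 1415]);
translate([459, 0, 0]) cube([39, 63, 1415]);
translate([39, 0, 180]) cube([420, 63, 37]);
translate([39, 0, 454]) cube([420, 63, 37]);
translate([39, 0, 728]) cube([420, 63, 37]);
translate([39, 0, 1002]) cube([420, 63, 37]);
translate([39, 0, 1276]) cube([420, 63, 37]);


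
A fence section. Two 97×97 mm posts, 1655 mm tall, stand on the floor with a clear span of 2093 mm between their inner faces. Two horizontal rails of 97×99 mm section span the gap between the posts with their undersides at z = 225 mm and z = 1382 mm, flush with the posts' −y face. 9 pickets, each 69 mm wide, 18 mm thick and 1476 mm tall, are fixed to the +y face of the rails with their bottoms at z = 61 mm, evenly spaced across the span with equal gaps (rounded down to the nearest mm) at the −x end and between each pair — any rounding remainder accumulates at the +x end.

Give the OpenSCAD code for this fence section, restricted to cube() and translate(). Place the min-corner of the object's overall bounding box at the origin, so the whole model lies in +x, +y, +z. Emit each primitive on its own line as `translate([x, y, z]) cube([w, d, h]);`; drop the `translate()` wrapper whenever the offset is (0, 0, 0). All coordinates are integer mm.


cube([97, 97, 1655]);
translate([2190, 0, 0]) cube([97, 97, 1655]);
translate([97, 0, 225]) cube([2093, 97, 99]);
translate([97, 0, 1382]) cube([2093, 97, 99]);
translate([244, 97, 61]) cube([69, 18, 1476]);
translate([460, 97, 61]) cube([69, 18, 1476]);
translate([676, 97, 61]) cube([69, 18, 1476]);
translate([892, 97, 61]) cube([69, 18, 1476]);
translate([1108, 97, 61]) cube([69, 18, 1476]);
translate([1324, 97, 61]) cube([69, 18, 1476]);
translate([1540, 97, 61]) cube([69, 18, 1476]);
translate([1756, 97, 61]) cube([69, 18, 1476]);
translate([1972, 97, 61]) cube([69, 18, 1476]);


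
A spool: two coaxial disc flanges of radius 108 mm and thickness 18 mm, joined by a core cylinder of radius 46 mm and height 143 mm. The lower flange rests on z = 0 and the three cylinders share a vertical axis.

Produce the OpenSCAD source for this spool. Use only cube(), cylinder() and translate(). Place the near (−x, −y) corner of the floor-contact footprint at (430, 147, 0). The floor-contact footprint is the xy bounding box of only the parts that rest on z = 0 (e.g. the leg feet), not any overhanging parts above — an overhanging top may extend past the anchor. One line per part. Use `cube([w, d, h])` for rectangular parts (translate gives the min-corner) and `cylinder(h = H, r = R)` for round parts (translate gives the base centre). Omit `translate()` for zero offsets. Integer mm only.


translate([538, 255, 0]) cylinder(h = 18, r = 108);
translate([538, 255, 18]) cylinder(h = 143, r = 46);
translate([538, 255, 161]) cylinder(h = 18, r = 108);


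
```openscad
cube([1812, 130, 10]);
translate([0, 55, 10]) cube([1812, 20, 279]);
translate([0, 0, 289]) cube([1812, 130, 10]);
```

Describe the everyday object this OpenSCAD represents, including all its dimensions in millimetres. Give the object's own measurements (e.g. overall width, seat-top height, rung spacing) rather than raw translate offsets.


An I-beam lying along x, 1812 mm long. Overall section height 299 mm. Two flanges 130 mm wide (y) and 10 mm thick, one on the floor and one at the top; a web 20 mm thick runs between them, centred on the flange width.


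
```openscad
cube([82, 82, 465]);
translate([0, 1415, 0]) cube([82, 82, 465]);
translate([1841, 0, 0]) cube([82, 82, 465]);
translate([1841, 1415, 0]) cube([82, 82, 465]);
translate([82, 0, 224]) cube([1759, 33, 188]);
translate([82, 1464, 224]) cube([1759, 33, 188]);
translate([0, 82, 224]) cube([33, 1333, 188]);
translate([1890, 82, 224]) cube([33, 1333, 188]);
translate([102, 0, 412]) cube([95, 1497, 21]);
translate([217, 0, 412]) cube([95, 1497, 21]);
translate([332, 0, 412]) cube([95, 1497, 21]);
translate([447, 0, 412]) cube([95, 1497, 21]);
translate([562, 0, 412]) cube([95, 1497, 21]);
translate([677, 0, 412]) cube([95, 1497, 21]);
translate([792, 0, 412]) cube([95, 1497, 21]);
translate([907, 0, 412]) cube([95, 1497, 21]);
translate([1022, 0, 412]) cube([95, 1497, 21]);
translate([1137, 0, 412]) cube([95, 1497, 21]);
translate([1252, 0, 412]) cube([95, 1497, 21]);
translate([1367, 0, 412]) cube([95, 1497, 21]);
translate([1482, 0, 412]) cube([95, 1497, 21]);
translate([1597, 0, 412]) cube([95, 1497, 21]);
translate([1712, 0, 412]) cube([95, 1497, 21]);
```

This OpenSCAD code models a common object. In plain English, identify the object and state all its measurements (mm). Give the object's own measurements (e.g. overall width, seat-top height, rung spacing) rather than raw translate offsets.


A bed frame 1923 mm long (x) by 1497 mm wide (y). Four 82×82 mm corner posts, 465 mm tall, at the corners of the footprint. Four rails of 33 mm thickness and 188 mm height run between adjacent posts with their undersides at z = 224 mm, their outer faces flush with the outside of the frame (the two x-running rails run between the posts' inner faces; the two y-running rails run between the posts' inner faces). 15 slats, each 95 mm wide (x) and 21 mm thick, lie across the top of the two x-running rails, running the full 1497 mm width of the frame in y; along x they sit between the end posts with a 20 mm gap after the −x posts and between neighbouring slats, leaving 34 mm before the +x posts.


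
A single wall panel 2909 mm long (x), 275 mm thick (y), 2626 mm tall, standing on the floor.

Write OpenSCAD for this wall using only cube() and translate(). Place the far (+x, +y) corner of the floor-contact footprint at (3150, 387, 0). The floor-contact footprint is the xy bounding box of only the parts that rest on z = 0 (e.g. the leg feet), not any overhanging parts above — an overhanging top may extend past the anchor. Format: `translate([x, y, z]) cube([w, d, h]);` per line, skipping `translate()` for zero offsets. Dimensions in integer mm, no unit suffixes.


translate([241, 112, 0]) cube([2909, 275, 2626]);


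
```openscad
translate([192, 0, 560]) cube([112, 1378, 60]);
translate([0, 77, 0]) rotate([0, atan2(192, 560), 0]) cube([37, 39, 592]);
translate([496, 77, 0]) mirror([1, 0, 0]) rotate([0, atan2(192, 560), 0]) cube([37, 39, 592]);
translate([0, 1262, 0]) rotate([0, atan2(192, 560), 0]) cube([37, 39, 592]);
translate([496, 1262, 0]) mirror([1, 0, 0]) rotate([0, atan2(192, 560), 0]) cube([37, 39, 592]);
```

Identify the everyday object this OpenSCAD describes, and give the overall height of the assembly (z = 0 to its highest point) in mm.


A sawhorse. The overall height is 620 mm.

A beam across two mirrored pairs of raked legs — a sawhorse. The beam's underside is at z = 560 (matching the legs' vertical rise in atan2(192, 560)) and the beam is 60 mm tall, so its top is at 560 + 60 = 620 mm. The raked legs top out at the beam's underside, so that is the highest point.


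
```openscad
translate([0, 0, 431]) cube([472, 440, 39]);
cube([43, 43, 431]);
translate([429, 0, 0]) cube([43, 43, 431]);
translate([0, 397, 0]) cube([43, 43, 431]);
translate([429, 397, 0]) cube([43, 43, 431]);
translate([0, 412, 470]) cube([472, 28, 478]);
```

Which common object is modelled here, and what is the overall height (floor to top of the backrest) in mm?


A chair. The overall height is 948 mm.

A slab on four corner posts with a tall panel at the back — a chair. The seat slab sits at z = 431 with thickness 39, and the 478 mm backrest starts at the seat top, so the overall height is 431 + 39 + 478 = 948 mm.


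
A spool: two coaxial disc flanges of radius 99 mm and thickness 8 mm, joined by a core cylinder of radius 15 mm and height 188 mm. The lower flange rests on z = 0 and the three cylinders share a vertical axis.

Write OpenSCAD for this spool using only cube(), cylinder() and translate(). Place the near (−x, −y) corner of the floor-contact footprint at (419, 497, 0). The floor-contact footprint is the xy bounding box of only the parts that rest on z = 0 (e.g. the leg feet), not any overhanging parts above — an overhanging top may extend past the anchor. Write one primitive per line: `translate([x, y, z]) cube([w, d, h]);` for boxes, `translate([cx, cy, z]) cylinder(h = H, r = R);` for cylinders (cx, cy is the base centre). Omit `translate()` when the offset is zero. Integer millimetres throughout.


translate([518, 596, 0]) cylinder(h = 8, r = 99);
translate([518, 596, 8]) cylinder(h = 188, r = 15);
translate([518, 596, 196]) cylinder(h = 8, r = 99);


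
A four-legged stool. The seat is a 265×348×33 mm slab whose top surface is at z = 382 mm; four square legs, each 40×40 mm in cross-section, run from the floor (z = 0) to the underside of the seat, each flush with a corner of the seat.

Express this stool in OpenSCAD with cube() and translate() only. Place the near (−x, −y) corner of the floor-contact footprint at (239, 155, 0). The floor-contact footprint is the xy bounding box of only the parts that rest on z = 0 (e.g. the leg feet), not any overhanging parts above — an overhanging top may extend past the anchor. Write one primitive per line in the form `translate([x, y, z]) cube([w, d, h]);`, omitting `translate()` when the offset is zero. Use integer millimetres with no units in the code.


translate([239, 155, 349]) cube([265, 348, 33]);
translate([239, 155, 0]) cube([40, 40, 349]);
translate([464, 155, 0]) cube([40, 40, 349]);
translate([239, 463, 0]) cube([40, 40, 349]);
translate([464, 463, 0]) cube([40, 40, 349]);


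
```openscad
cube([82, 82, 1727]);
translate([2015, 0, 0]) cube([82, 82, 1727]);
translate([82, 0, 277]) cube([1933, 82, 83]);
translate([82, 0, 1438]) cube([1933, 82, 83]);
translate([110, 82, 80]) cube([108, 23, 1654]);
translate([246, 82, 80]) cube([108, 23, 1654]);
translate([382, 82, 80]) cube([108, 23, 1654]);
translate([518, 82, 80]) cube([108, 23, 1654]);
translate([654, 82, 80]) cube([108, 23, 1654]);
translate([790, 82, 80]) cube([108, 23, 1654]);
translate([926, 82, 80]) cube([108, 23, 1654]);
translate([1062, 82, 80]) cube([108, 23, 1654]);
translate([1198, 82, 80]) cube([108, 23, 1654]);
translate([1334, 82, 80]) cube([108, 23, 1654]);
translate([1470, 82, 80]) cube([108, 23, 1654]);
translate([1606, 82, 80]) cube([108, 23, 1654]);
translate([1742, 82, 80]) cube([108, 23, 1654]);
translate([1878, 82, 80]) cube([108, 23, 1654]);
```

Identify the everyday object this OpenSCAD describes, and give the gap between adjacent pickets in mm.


A fence section. The picket gap is 28 mm.

Two posts, two rails, 14 pickets — a fence section. Span 1933 mm holds 14 pickets of 108 mm with 15 equal gaps: ⌊(1933 − 14·108) / 15⌋ = 28 mm.


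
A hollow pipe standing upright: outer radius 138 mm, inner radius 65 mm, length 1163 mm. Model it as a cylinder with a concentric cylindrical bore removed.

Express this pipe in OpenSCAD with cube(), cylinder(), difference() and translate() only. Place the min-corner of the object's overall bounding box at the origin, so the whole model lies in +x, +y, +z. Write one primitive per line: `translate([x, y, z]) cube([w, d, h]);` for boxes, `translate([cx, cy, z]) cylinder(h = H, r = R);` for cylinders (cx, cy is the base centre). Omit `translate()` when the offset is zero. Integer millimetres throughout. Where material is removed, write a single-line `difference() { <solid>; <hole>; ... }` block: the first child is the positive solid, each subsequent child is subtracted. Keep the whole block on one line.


difference() { translate([138, 138, 0]) cylinder(h = 1163, r = 138); translate([138, 138, 0]) cylinder(h = 1163, r = 65); }


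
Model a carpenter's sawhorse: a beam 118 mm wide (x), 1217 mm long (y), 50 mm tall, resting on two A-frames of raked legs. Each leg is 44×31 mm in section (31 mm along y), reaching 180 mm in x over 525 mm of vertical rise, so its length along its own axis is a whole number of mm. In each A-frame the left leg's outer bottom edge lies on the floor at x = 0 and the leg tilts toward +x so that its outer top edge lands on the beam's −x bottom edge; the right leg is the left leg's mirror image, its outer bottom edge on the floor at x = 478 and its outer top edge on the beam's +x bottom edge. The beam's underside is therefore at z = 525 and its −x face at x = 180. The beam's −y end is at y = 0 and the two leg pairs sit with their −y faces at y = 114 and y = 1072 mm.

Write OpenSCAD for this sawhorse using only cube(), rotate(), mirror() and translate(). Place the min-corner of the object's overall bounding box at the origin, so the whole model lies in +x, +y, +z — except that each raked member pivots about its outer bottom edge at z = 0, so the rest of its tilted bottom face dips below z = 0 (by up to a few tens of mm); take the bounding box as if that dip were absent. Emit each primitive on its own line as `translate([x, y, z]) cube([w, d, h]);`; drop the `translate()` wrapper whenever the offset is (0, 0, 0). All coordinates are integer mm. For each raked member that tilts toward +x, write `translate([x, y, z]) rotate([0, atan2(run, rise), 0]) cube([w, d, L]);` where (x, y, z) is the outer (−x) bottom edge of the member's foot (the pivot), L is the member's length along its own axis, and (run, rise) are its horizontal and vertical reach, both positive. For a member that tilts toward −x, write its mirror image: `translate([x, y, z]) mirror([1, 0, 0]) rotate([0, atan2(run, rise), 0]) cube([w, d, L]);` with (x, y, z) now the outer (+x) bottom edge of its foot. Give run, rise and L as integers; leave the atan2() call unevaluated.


translate([180, 0, 525]) cube([118, 1217, 50]);
translate([0, 114, 0]) rotate([0, atan2(180, 525), 0]) cube([44, 31, 555]);
translate([478, 114, 0]) mirror([1, 0, 0]) rotate([0, atan2(180, 525), 0]) cube([44, 31, 555]);
translate([0, 1072, 0]) rotate([0, atan2(180, 525), 0]) cube([44, 31, 555]);
translate([478, 1072, 0]) mirror([1, 0, 0]) rotate([0, atan2(180, 525), 0]) cube([44, 31, 555]);


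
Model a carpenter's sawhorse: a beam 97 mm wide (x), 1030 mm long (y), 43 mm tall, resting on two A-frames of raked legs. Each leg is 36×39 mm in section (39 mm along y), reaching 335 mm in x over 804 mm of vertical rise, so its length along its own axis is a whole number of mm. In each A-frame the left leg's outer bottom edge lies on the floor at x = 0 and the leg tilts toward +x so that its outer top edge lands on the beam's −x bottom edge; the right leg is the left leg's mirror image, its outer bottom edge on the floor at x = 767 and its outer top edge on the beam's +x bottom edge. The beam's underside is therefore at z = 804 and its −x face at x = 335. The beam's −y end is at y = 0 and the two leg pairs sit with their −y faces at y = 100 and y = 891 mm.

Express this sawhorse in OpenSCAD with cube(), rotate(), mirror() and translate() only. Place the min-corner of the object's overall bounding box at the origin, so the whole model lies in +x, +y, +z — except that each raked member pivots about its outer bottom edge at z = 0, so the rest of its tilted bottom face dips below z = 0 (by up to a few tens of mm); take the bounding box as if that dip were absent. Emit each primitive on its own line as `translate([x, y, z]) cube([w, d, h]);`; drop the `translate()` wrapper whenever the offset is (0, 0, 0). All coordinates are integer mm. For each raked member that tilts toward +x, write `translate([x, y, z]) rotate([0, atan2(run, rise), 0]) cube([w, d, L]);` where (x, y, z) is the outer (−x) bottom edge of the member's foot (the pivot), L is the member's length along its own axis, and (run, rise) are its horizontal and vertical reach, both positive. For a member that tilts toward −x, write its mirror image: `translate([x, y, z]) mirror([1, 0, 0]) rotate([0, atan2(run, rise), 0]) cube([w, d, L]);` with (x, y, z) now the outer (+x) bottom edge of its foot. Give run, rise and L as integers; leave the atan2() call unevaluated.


// leg length = √(335² + 804²) = 871
// right-leg outer foot x = 2·335 + 97 = 767
// beam min-corner = (335, 0, 804)
translate([335, 0, 804]) cube([97, 1030, 43]);
translate([0, 100, 0]) rotate([0, atan2(335, 804), 0]) cube([36, 39, 871]);
translate([767, 100, 0]) mirror([1, 0, 0]) rotate([0, atan2(335, 804), 0]) cube([36, 39, 871]);
translate([0, 891, 0]) rotate([0, atan2(335, 804), 0]) cube([36, 39, 871]);
translate([767, 891, 0]) mirror([1, 0, 0]) rotate([0, atan2(335, 804), 0]) cube([36, 39, 871]);


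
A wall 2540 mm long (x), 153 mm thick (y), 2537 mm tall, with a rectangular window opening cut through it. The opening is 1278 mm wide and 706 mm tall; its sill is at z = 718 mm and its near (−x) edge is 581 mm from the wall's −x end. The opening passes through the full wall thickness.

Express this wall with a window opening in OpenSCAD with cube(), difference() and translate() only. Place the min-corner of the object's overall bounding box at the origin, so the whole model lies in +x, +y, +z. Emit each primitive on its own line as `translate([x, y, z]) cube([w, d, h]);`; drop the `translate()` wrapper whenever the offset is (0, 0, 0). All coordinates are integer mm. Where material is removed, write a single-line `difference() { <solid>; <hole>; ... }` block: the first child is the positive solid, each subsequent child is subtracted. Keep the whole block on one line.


difference() { cube([2540, 153, 2537]); translate([581, 0, 718]) cube([1278, 153, 706]); }


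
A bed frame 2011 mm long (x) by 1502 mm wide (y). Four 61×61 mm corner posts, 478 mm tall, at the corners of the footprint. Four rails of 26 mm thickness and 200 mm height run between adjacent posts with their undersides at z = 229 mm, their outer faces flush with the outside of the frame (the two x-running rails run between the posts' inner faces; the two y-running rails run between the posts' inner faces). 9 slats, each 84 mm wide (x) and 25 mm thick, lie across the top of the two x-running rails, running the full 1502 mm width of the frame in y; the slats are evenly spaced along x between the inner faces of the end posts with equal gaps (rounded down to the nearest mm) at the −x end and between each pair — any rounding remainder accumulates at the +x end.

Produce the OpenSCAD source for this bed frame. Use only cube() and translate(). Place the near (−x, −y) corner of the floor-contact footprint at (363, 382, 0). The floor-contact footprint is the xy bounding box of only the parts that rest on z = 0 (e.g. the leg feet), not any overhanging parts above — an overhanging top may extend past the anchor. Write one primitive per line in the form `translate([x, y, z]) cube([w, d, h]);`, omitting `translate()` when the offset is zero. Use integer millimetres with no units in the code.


translate([363, 382, 0]) cube([61, 61, 478]);
translate([363, 1823, 0]) cube([61, 61, 478]);
translate([2313, 382, 0]) cube([61, 61, 478]);
translate([2313, 1823, 0]) cube([61, 61, 478]);
translate([424, 382, 229]) cube([1889, 26, 200]);
translate([424, 1858, 229]) cube([1889, 26, 200]);
translate([363, 443, 229]) cube([26, 1380, 200]);
translate([2348, 443, 229]) cube([26, 1380, 200]);
translate([537, 382, 429]) cube([84, 1502, 25]);
translate([734, 382, 429]) cube([84, 1502, 25]);
translate([931, 382, 429]) cube([84, 1502, 25]);
translate([1128, 382, 429]) cube([84, 1502, 25]);
translate([1325, 382, 429]) cube([84, 1502, 25]);
translate([1522, 382, 429]) cube([84, 1502, 25]);
translate([1719, 382, 429]) cube([84, 1502, 25]);
translate([1916, 382, 429]) cube([84, 1502, 25]);
translate([2113, 382, 429]) cube([84, 1502, 25]);


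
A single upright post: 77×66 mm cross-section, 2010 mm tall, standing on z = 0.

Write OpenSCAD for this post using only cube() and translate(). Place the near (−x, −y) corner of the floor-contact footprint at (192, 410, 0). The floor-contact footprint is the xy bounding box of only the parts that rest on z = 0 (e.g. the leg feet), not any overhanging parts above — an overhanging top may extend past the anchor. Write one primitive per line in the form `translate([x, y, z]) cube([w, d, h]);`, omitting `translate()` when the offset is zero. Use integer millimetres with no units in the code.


translate([192, 410, 0]) cube([77, 66, 2010]);


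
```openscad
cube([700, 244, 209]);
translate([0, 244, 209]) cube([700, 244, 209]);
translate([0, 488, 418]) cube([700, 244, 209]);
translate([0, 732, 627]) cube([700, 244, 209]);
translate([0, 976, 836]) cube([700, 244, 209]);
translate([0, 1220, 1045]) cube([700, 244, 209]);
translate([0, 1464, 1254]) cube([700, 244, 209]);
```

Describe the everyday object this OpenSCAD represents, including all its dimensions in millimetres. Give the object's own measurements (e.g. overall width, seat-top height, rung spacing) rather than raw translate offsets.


A straight staircase of 7 solid steps. Each step is 700 mm wide (x), 244 mm deep (y, the going) and 209 mm tall (the rise). The first step rests on the floor; each subsequent step sits one going further in +y and one rise higher in +z, directly behind and above the previous step with no overlap.


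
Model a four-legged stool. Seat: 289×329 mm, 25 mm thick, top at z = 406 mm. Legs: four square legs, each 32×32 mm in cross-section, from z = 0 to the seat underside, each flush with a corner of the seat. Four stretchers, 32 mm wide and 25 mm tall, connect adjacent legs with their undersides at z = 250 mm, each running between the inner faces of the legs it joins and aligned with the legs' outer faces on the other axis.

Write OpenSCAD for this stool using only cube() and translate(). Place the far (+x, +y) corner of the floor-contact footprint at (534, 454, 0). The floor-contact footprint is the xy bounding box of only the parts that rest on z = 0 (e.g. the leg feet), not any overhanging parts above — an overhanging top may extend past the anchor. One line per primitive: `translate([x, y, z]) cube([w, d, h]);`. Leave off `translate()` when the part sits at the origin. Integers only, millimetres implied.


// leg_h = 406 - 25 = 381
// stretcher span = 289 - 2*32 = 225
translate([245, 125, 381]) cube([289, 329, 25]);
translate([245, 125, 0]) cube([32, 32, 381]);
translate([502, 125, 0]) cube([32, 32, 381]);
translate([245, 422, 0]) cube([32, 32, 381]);
translate([502, 422, 0]) cube([32, 32, 381]);
translate([277, 125, 250]) cube([225, 32, 25]);
translate([277, 422, 250]) cube([225, 32, 25]);
translate([245, 157, 250]) cube([32, 265, 25]);
translate([502, 157, 250]) cube([32, 265, 25]);


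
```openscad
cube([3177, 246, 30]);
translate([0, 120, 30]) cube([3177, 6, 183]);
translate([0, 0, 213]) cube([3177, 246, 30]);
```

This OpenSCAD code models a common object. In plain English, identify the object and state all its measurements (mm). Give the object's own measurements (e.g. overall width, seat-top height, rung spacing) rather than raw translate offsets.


An I-beam lying along x, 3177 mm long. Overall section height 243 mm. Two flanges 246 mm wide (y) and 30 mm thick, one on the floor and one at the top; a web 6 mm thick runs between them, centred on the flange width.


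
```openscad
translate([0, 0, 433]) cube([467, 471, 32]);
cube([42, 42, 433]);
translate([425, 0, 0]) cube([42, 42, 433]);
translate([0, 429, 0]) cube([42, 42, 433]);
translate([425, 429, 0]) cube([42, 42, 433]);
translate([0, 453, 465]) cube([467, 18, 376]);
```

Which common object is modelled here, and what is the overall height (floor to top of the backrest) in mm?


A chair. The overall height is 841 mm.

A slab on four corner posts with a tall panel at the back — a chair. The seat slab sits at z = 433 with thickness 32, and the 376 mm backrest starts at the seat top, so the overall height is 433 + 32 + 376 = 841 mm.


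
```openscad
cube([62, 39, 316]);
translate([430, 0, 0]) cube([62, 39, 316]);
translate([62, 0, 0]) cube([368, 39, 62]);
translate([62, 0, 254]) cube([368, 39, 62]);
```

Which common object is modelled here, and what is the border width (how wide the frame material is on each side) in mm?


A picture frame. The border width is 62 mm.

Four thin pieces enclosing a rectangular opening — a picture frame. The two full-height stiles are 316 mm tall; the top rail sits at z = 254 and is 62 mm tall, so the border above the opening is 316 − 254 = 62 mm, matching the stile x-width.


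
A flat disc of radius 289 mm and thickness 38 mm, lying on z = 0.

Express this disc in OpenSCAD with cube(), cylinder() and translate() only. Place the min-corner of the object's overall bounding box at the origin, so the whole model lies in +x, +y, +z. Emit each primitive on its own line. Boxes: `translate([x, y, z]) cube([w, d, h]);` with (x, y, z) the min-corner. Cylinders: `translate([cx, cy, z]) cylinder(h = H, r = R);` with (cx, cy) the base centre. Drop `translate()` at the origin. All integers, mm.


translate([289, 289, 0]) cylinder(h = 38, r = 289);


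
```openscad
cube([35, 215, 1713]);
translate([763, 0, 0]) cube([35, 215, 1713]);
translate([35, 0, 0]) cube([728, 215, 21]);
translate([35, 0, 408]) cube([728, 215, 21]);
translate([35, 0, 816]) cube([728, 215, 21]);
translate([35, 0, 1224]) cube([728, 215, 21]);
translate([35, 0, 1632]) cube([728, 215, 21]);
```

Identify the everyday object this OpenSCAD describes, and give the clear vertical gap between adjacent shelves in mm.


A bookshelf. The clear shelf gap is 387 mm.

Two tall side panels with 5 horizontal boards between them — a bookshelf. The first two shelf undersides are at z = 0 and z = 408; with shelf thickness 21, the clear gap is 408 − 0 − 21 = 387 mm.
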